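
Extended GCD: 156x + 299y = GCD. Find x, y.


Tabular extended Euclidean (each row: r = 156*s + 299*t):
r=156, s=1, t=0
r=299, s=0, t=1
q=0: r=156, s=1, t=0   [156*(1) + 299*(0) = 156]
q=1: r=143, s=-1, t=1   [156*(-1) + 299*(1) = 143]
q=1: r=13, s=2, t=-1   [156*(2) + 299*(-1) = 13]
q=11: r=0, s=-23, t=12   [156*(-23) + 299*(12) = 0]
GCD = 13; from the row with r=13: x=2, y=-1
Check: 156*(2) + 299*(-1) = 312 - 299 = 13

GCD = 13, x = 2, y = -1


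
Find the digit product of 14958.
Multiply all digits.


1 × 4 × 9 × 5 × 8 = 1440


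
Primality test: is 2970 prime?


2970 / 2 = 1485 (exact division)
2970 is NOT prime.

No, 2970 is not prime


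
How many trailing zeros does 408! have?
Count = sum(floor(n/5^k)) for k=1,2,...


floor(408/5) = 81
floor(408/25) = 16
floor(408/125) = 3
Total = 100

100 trailing zeros


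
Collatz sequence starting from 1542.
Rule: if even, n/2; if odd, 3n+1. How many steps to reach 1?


1542 → 771 → 2314 → 1157 → 3472 → 1736 → 868 → 434 → 217 → 652 → 326 → 163 → 490 → 245 → 736 → 368 → 184 → 92 → 46 → 23 → 70 → 35 → 106 → 53 → 160 → 80 → 40 → 20 → 10 → 5 → 16 → 8 → 4 → 2 → 1
Total steps = 34

34 steps


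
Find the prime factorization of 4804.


4804 / 2 = 2402
2402 / 2 = 1201
1201 / 1201 = 1
4804 = 2^2 × 1201


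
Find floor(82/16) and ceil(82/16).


82/16 = 5.1250
floor = 5
ceil = 6

floor = 5, ceil = 6


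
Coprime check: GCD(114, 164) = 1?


Euclidean algorithm:
164 = 1 * 114 + 50
114 = 2 * 50 + 14
50 = 3 * 14 + 8
14 = 1 * 8 + 6
8 = 1 * 6 + 2
6 = 3 * 2 + 0
GCD(114, 164) = 2

No, not coprime (GCD = 2)


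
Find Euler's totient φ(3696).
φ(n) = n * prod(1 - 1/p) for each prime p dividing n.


3696 = 2^4 × 3 × 7 × 11
Prime factors: 2, 3, 7, 11
φ(3696) = 3696 × (1-1/2) × (1-1/3) × (1-1/7) × (1-1/11)
= 3696 × 1/2 × 2/3 × 6/7 × 10/11 = 960

φ(3696) = 960


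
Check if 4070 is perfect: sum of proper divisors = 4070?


Proper divisors of 4070: 1, 2, 5, 10, 11, 22, 37, 55, 74, 110, 185, 370, 407, 814, 2035
Sum = 1 + 2 + 5 + 10 + 11 + 22 + 37 + 55 + 74 + 110 + 185 + 370 + 407 + 814 + 2035 = 4138

No, 4070 is not perfect (4138 ≠ 4070)


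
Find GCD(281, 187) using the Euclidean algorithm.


281 = 1 * 187 + 94
187 = 1 * 94 + 93
94 = 1 * 93 + 1
93 = 93 * 1 + 0
GCD = 1


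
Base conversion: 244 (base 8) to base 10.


244 (base 8) = 164 (decimal)
164 (decimal) = 164 (base 10)


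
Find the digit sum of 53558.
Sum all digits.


5 + 3 + 5 + 5 + 8 = 26


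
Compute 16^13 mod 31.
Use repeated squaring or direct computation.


16^1 mod 31 = 16
16^2 mod 31 = 8
16^3 mod 31 = 4
16^4 mod 31 = 2
16^5 mod 31 = 1
16^6 mod 31 = 16
16^7 mod 31 = 8
16^8 mod 31 = 4
16^9 mod 31 = 2
16^10 mod 31 = 1
16^11 mod 31 = 16
16^12 mod 31 = 8
16^13 mod 31 = 4


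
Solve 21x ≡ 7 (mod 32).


GCD(21, 32) = 1, unique solution
a^(-1) mod 32 = 29
x = 29 * 7 mod 32 = 11

x ≡ 11 (mod 32)


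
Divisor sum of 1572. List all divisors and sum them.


Divisors of 1572: 1, 2, 3, 4, 6, 12, 131, 262, 393, 524, 786, 1572
Sum = 1 + 2 + 3 + 4 + 6 + 12 + 131 + 262 + 393 + 524 + 786 + 1572 = 3696

σ(1572) = 3696


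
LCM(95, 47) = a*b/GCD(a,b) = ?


GCD(95, 47) = 1
LCM = 95*47/1 = 4465/1 = 4465

LCM = 4465


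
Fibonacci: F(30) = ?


Sequence: 1, 1, 2, 3, 5, 8, 13, 21, 34, 55, 89, 144, 233, 377, 610, 987, 1597, 2584, 4181, 6765, 10946, 17711, 28657, 46368, 75025, 121393, 196418, 317811, 514229, 832040
F(30) = 832040


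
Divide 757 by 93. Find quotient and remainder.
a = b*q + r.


757 = 93 * 8 + 13
Check: 744 + 13 = 757

q = 8, r = 13


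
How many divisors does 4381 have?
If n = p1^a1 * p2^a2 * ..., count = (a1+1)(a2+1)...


4381 = 13^1 × 337^1
d(4381) = (1+1) × (1+1) = 4

4 divisors


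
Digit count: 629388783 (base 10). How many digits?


629388783 has 9 digits in base 10
floor(log10(629388783)) + 1 = floor(8.7989) + 1 = 9

9 digits (base 10)


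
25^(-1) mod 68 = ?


Use the extended Euclidean algorithm on (68, 25); each row r = 68*s + 25*t:
r=68, s=1, t=0
r=25, s=0, t=1
q=2: r=18, s=1, t=-2   [68*(1) + 25*(-2) = 18]
q=1: r=7, s=-1, t=3   [68*(-1) + 25*(3) = 7]
q=2: r=4, s=3, t=-8   [68*(3) + 25*(-8) = 4]
q=1: r=3, s=-4, t=11   [68*(-4) + 25*(11) = 3]
q=1: r=1, s=7, t=-19   [68*(7) + 25*(-19) = 1]
q=3: r=0, s=-25, t=68   [68*(-25) + 25*(68) = 0]
GCD = 1 with t = -19, so 25*(-19) ≡ 1 (mod 68)
Inverse = -19 mod 68 = 49
Check: 25 * 49 = 1225 ≡ 1 (mod 68)

25^(-1) ≡ 49 (mod 68)


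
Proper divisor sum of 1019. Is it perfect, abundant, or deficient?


Proper divisors: 1
Sum = 1 = 1
1 < 1019 → deficient

s(1019) = 1 (deficient)


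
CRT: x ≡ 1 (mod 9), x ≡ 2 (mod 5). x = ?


M = 9*5 = 45
M1 = M/9 = 5, M2 = M/5 = 9
M1^(-1) mod 9 = 2, M2^(-1) mod 5 = 4
x = 1*5*2 + 2*9*4 = 82
82 mod 45 = 37
Check: 37 mod 9 = 1 ✓, 37 mod 5 = 2 ✓

x ≡ 37 (mod 45)


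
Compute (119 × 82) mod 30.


119 × 82 = 9758
9758 mod 30 = 8


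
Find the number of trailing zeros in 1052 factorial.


floor(1052/5) = 210
floor(1052/25) = 42
floor(1052/125) = 8
floor(1052/625) = 1
Total = 261

261 trailing zeros


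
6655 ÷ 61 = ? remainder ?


6655 = 61 * 109 + 6
Check: 6649 + 6 = 6655

q = 109, r = 6


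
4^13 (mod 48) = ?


4^1 mod 48 = 4
4^2 mod 48 = 16
4^3 mod 48 = 16
4^4 mod 48 = 16
4^5 mod 48 = 16
4^6 mod 48 = 16
4^7 mod 48 = 16
4^8 mod 48 = 16
4^9 mod 48 = 16
4^10 mod 48 = 16
4^11 mod 48 = 16
4^12 mod 48 = 16
4^13 mod 48 = 16


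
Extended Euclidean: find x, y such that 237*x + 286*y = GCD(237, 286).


Tabular extended Euclidean (each row: r = 237*s + 286*t):
r=237, s=1, t=0
r=286, s=0, t=1
q=0: r=237, s=1, t=0   [237*(1) + 286*(0) = 237]
q=1: r=49, s=-1, t=1   [237*(-1) + 286*(1) = 49]
q=4: r=41, s=5, t=-4   [237*(5) + 286*(-4) = 41]
q=1: r=8, s=-6, t=5   [237*(-6) + 286*(5) = 8]
q=5: r=1, s=35, t=-29   [237*(35) + 286*(-29) = 1]
q=8: r=0, s=-286, t=237   [237*(-286) + 286*(237) = 0]
GCD = 1; from the row with r=1: x=35, y=-29
Check: 237*(35) + 286*(-29) = 8295 - 8294 = 1

GCD = 1, x = 35, y = -29


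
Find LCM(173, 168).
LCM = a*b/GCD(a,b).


GCD(173, 168) = 1
LCM = 173*168/1 = 29064/1 = 29064

LCM = 29064


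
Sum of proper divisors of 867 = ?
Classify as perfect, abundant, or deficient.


Proper divisors: 1, 3, 17, 51, 289
Sum = 1 + 3 + 17 + 51 + 289 = 361
361 < 867 → deficient

s(867) = 361 (deficient)


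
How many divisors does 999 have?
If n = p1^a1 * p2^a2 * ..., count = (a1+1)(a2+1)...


999 = 3^3 × 37^1
d(999) = (3+1) × (1+1) = 8

8 divisors


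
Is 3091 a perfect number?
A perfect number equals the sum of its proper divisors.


Proper divisors of 3091: 1, 11, 281
Sum = 1 + 11 + 281 = 293

No, 3091 is not perfect (293 ≠ 3091)


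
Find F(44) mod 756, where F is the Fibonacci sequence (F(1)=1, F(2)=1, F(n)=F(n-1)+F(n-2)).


F(k) mod 756 for k=1..44:
1, 1, 2, 3, 5, 8, 13, 21, 34, 55, 89, 144, 233, 377, 610, 231, 85, 316, 401, 717, 362, 323, 685, 252, 181, 433, 614, 291, 149, 440, 589, 273, 106, 379, 485, 108, 593, 701, 538, 483, 265, 748, 257, 249
F(44) mod 756 = 249


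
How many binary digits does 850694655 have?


850694655 in base 2 = 110010101101001001000111111111
Number of digits = 30

30 digits (base 2)


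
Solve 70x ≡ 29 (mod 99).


GCD(70, 99) = 1, unique solution
a^(-1) mod 99 = 58
x = 58 * 29 mod 99 = 98

x ≡ 98 (mod 99)


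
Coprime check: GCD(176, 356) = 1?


Euclidean algorithm:
356 = 2 * 176 + 4
176 = 44 * 4 + 0
GCD(176, 356) = 4

No, not coprime (GCD = 4)


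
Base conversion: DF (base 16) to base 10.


DF (base 16) = 223 (decimal)
223 (decimal) = 223 (base 10)


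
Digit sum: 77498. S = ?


7 + 7 + 4 + 9 + 8 = 35


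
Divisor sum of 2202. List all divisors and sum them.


Divisors of 2202: 1, 2, 3, 6, 367, 734, 1101, 2202
Sum = 1 + 2 + 3 + 6 + 367 + 734 + 1101 + 2202 = 4416

σ(2202) = 4416


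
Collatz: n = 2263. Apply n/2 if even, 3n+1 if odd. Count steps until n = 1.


2263 → 6790 → 3395 → 10186 → 5093 → 15280 → 7640 → 3820 → 1910 → 955 → 2866 → 1433 → 4300 → 2150 → 1075 → 3226 → 1613 → 4840 → 2420 → 1210 → 605 → 1816 → 908 → 454 → 227 → 682 → 341 → 1024 → 512 → 256 → 128 → 64 → 32 → 16 → 8 → 4 → 2 → 1
Total steps = 37

37 steps


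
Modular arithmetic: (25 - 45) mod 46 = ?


25 - 45 = -20
-20 mod 46 = 26


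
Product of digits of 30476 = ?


3 × 0 × 4 × 7 × 6 = 0


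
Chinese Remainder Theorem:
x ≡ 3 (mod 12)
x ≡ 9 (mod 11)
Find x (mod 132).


M = 12*11 = 132
M1 = M/12 = 11, M2 = M/11 = 12
M1^(-1) mod 12 = 11, M2^(-1) mod 11 = 1
x = 3*11*11 + 9*12*1 = 471
471 mod 132 = 75
Check: 75 mod 12 = 3 ✓, 75 mod 11 = 9 ✓

x ≡ 75 (mod 132)


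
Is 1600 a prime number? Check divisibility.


1600 / 2 = 800 (exact division)
1600 is NOT prime.

No, 1600 is not prime


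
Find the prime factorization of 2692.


2692 / 2 = 1346
1346 / 2 = 673
673 / 673 = 1
2692 = 2^2 × 673


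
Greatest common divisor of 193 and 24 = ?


193 = 8 * 24 + 1
24 = 24 * 1 + 0
GCD = 1


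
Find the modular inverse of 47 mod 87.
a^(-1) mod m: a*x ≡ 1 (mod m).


Use the extended Euclidean algorithm on (87, 47); each row r = 87*s + 47*t:
r=87, s=1, t=0
r=47, s=0, t=1
q=1: r=40, s=1, t=-1   [87*(1) + 47*(-1) = 40]
q=1: r=7, s=-1, t=2   [87*(-1) + 47*(2) = 7]
q=5: r=5, s=6, t=-11   [87*(6) + 47*(-11) = 5]
q=1: r=2, s=-7, t=13   [87*(-7) + 47*(13) = 2]
q=2: r=1, s=20, t=-37   [87*(20) + 47*(-37) = 1]
q=2: r=0, s=-47, t=87   [87*(-47) + 47*(87) = 0]
GCD = 1 with t = -37, so 47*(-37) ≡ 1 (mod 87)
Inverse = -37 mod 87 = 50
Check: 47 * 50 = 2350 ≡ 1 (mod 87)

47^(-1) ≡ 50 (mod 87)


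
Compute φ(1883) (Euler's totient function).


1883 = 7 × 269
Prime factors: 7, 269
φ(1883) = 1883 × (1-1/7) × (1-1/269)
= 1883 × 6/7 × 268/269 = 1608

φ(1883) = 1608


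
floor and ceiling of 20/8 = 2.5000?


20/8 = 2.5000
floor = 2
ceil = 3

floor = 2, ceil = 3


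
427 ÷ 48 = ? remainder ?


427 = 48 * 8 + 43
Check: 384 + 43 = 427

q = 8, r = 43


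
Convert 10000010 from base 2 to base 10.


10000010 (base 2) = 130 (decimal)
130 (decimal) = 130 (base 10)


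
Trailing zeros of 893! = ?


floor(893/5) = 178
floor(893/25) = 35
floor(893/125) = 7
floor(893/625) = 1
Total = 221

221 trailing zeros


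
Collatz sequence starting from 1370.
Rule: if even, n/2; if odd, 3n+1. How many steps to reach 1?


1370 → 685 → 2056 → 1028 → 514 → 257 → 772 → 386 → 193 → 580 → 290 → 145 → 436 → 218 → 109 → 328 → 164 → 82 → 41 → 124 → 62 → 31 → 94 → 47 → 142 → 71 → 214 → 107 → 322 → 161 → 484 → 242 → 121 → 364 → 182 → 91 → 274 → 137 → 412 → 206 → 103 → 310 → 155 → 466 → 233 → 700 → 350 → 175 → 526 → 263 → 790 → 395 → 1186 → 593 → 1780 → 890 → 445 → 1336 → 668 → 334 → 167 → 502 → 251 → 754 → 377 → 1132 → 566 → 283 → 850 → 425 → 1276 → 638 → 319 → 958 → 479 → 1438 → 719 → 2158 → 1079 → 3238 → 1619 → 4858 → 2429 → 7288 → 3644 → 1822 → 911 → 2734 → 1367 → 4102 → 2051 → 6154 → 3077 → 9232 → 4616 → 2308 → 1154 → 577 → 1732 → 866 → 433 → 1300 → 650 → 325 → 976 → 488 → 244 → 122 → 61 → 184 → 92 → 46 → 23 → 70 → 35 → 106 → 53 → 160 → 80 → 40 → 20 → 10 → 5 → 16 → 8 → 4 → 2 → 1
Total steps = 127

127 steps


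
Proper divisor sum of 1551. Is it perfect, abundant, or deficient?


Proper divisors: 1, 3, 11, 33, 47, 141, 517
Sum = 1 + 3 + 11 + 33 + 47 + 141 + 517 = 753
753 < 1551 → deficient

s(1551) = 753 (deficient)


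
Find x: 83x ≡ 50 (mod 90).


GCD(83, 90) = 1, unique solution
a^(-1) mod 90 = 77
x = 77 * 50 mod 90 = 70

x ≡ 70 (mod 90)


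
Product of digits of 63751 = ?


6 × 3 × 7 × 5 × 1 = 630


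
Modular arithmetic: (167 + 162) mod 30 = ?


167 + 162 = 329
329 mod 30 = 29


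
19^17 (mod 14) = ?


19^1 mod 14 = 5
19^2 mod 14 = 11
19^3 mod 14 = 13
19^4 mod 14 = 9
19^5 mod 14 = 3
19^6 mod 14 = 1
19^7 mod 14 = 5
19^8 mod 14 = 11
19^9 mod 14 = 13
19^10 mod 14 = 9
19^11 mod 14 = 3
19^12 mod 14 = 1
19^13 mod 14 = 5
19^14 mod 14 = 11
19^15 mod 14 = 13
19^16 mod 14 = 9
19^17 mod 14 = 3


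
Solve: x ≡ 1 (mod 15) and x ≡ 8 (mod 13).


M = 15*13 = 195
M1 = M/15 = 13, M2 = M/13 = 15
M1^(-1) mod 15 = 7, M2^(-1) mod 13 = 7
x = 1*13*7 + 8*15*7 = 931
931 mod 195 = 151
Check: 151 mod 15 = 1 ✓, 151 mod 13 = 8 ✓

x ≡ 151 (mod 195)


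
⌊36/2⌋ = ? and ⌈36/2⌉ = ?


36/2 = 18.0000
floor = 18
ceil = 18

floor = 18, ceil = 18


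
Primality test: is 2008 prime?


2008 / 2 = 1004 (exact division)
2008 is NOT prime.

No, 2008 is not prime


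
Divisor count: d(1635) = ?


1635 = 3^1 × 5^1 × 109^1
d(1635) = (1+1) × (1+1) × (1+1) = 8

8 divisors


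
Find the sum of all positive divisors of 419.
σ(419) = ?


Divisors of 419: 1, 419
Sum = 1 + 419 = 420

σ(419) = 420


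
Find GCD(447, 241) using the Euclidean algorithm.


447 = 1 * 241 + 206
241 = 1 * 206 + 35
206 = 5 * 35 + 31
35 = 1 * 31 + 4
31 = 7 * 4 + 3
4 = 1 * 3 + 1
3 = 3 * 1 + 0
GCD = 1


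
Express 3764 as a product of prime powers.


3764 / 2 = 1882
1882 / 2 = 941
941 / 941 = 1
3764 = 2^2 × 941


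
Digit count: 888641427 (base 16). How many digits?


888641427 in base 16 = 34F79793
Number of digits = 8

8 digits (base 16)


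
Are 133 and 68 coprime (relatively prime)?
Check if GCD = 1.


Euclidean algorithm:
133 = 1 * 68 + 65
68 = 1 * 65 + 3
65 = 21 * 3 + 2
3 = 1 * 2 + 1
2 = 2 * 1 + 0
GCD(133, 68) = 1

Yes, coprime (GCD = 1)


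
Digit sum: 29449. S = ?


2 + 9 + 4 + 4 + 9 = 28


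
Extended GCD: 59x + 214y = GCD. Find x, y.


Tabular extended Euclidean (each row: r = 59*s + 214*t):
r=59, s=1, t=0
r=214, s=0, t=1
q=0: r=59, s=1, t=0   [59*(1) + 214*(0) = 59]
q=3: r=37, s=-3, t=1   [59*(-3) + 214*(1) = 37]
q=1: r=22, s=4, t=-1   [59*(4) + 214*(-1) = 22]
q=1: r=15, s=-7, t=2   [59*(-7) + 214*(2) = 15]
q=1: r=7, s=11, t=-3   [59*(11) + 214*(-3) = 7]
q=2: r=1, s=-29, t=8   [59*(-29) + 214*(8) = 1]
q=7: r=0, s=214, t=-59   [59*(214) + 214*(-59) = 0]
GCD = 1; from the row with r=1: x=-29, y=8
Check: 59*(-29) + 214*(8) = -1711 + 1712 = 1

GCD = 1, x = -29, y = 8


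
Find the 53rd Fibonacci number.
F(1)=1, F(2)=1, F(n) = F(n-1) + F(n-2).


Sequence: 1, 1, 2, 3, 5, 8, 13, 21, 34, 55, 89, 144, 233, 377, 610, 987, 1597, 2584, 4181, 6765, 10946, 17711, 28657, 46368, 75025, 121393, 196418, 317811, 514229, 832040, 1346269, 2178309, 3524578, 5702887, 9227465, 14930352, 24157817, 39088169, 63245986, 102334155, 165580141, 267914296, 433494437, 701408733, 1134903170, 1836311903, 2971215073, 4807526976, 7778742049, 12586269025, 20365011074, 32951280099, 53316291173
F(53) = 53316291173


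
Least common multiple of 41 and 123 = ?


GCD(41, 123) = 41
LCM = 41*123/41 = 5043/41 = 123

LCM = 123


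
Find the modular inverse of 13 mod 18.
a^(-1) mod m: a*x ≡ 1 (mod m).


Use the extended Euclidean algorithm on (18, 13); each row r = 18*s + 13*t:
r=18, s=1, t=0
r=13, s=0, t=1
q=1: r=5, s=1, t=-1   [18*(1) + 13*(-1) = 5]
q=2: r=3, s=-2, t=3   [18*(-2) + 13*(3) = 3]
q=1: r=2, s=3, t=-4   [18*(3) + 13*(-4) = 2]
q=1: r=1, s=-5, t=7   [18*(-5) + 13*(7) = 1]
q=2: r=0, s=13, t=-18   [18*(13) + 13*(-18) = 0]
GCD = 1 with t = 7, so 13*(7) ≡ 1 (mod 18)
Inverse = 7 mod 18 = 7
Check: 13 * 7 = 91 ≡ 1 (mod 18)

13^(-1) ≡ 7 (mod 18)


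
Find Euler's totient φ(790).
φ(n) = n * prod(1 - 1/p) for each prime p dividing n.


790 = 2 × 5 × 79
Prime factors: 2, 5, 79
φ(790) = 790 × (1-1/2) × (1-1/5) × (1-1/79)
= 790 × 1/2 × 4/5 × 78/79 = 312

φ(790) = 312


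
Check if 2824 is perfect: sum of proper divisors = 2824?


Proper divisors of 2824: 1, 2, 4, 8, 353, 706, 1412
Sum = 1 + 2 + 4 + 8 + 353 + 706 + 1412 = 2486

No, 2824 is not perfect (2486 ≠ 2824)


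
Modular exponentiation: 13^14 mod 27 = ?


13^1 mod 27 = 13
13^2 mod 27 = 7
13^3 mod 27 = 10
13^4 mod 27 = 22
13^5 mod 27 = 16
13^6 mod 27 = 19
13^7 mod 27 = 4
13^8 mod 27 = 25
13^9 mod 27 = 1
13^10 mod 27 = 13
13^11 mod 27 = 7
13^12 mod 27 = 10
13^13 mod 27 = 22
13^14 mod 27 = 16


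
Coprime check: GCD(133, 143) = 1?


Euclidean algorithm:
143 = 1 * 133 + 10
133 = 13 * 10 + 3
10 = 3 * 3 + 1
3 = 3 * 1 + 0
GCD(133, 143) = 1

Yes, coprime (GCD = 1)


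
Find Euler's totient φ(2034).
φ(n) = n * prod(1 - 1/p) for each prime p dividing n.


2034 = 2 × 3^2 × 113
Prime factors: 2, 3, 113
φ(2034) = 2034 × (1-1/2) × (1-1/3) × (1-1/113)
= 2034 × 1/2 × 2/3 × 112/113 = 672

φ(2034) = 672


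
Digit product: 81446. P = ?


8 × 1 × 4 × 4 × 6 = 768


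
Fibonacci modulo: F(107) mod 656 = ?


F(k) mod 656 for k=1..107:
1, 1, 2, 3, 5, 8, 13, 21, 34, 55, 89, 144, 233, 377, 610, 331, 285, 616, 245, 205, 450, 655, 449, 448, 241, 33, 274, 307, 581, 232, 157, 389, 546, 279, 169, 448, 617, 409, 370, 123, 493, 616, 453, 413, 210, 623, 177, 144, 321, 465, 130, 595, 69, 8, 77, 85, 162, 247, 409, 0, 409, 409, 162, 571, 77, 648, 69, 61, 130, 191, 321, 512, 177, 33, 210, 243, 453, 40, 493, 533, 370, 247, 617, 208, 169, 377, 546, 267, 157, 424, 581, 349, 274, 623, 241, 208, 449, 1, 450, 451, 245, 40, 285, 325, 610, 279, 233
F(107) mod 656 = 233


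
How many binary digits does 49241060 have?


49241060 in base 2 = 10111011110101101111100100
Number of digits = 26

26 digits (base 2)


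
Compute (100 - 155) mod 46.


100 - 155 = -55
-55 mod 46 = 37


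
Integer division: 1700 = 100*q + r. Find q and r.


1700 = 100 * 17 + 0
Check: 1700 + 0 = 1700

q = 17, r = 0


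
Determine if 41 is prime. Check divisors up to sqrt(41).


Check divisors up to sqrt(41) = 6.4031
No divisors found.
41 is prime.

Yes, 41 is prime


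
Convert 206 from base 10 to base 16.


206 (base 10) = 206 (decimal)
206 (decimal) = CE (base 16)


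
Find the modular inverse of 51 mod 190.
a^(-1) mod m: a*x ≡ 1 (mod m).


Use the extended Euclidean algorithm on (190, 51); each row r = 190*s + 51*t:
r=190, s=1, t=0
r=51, s=0, t=1
q=3: r=37, s=1, t=-3   [190*(1) + 51*(-3) = 37]
q=1: r=14, s=-1, t=4   [190*(-1) + 51*(4) = 14]
q=2: r=9, s=3, t=-11   [190*(3) + 51*(-11) = 9]
q=1: r=5, s=-4, t=15   [190*(-4) + 51*(15) = 5]
q=1: r=4, s=7, t=-26   [190*(7) + 51*(-26) = 4]
q=1: r=1, s=-11, t=41   [190*(-11) + 51*(41) = 1]
q=4: r=0, s=51, t=-190   [190*(51) + 51*(-190) = 0]
GCD = 1 with t = 41, so 51*(41) ≡ 1 (mod 190)
Inverse = 41 mod 190 = 41
Check: 51 * 41 = 2091 ≡ 1 (mod 190)

51^(-1) ≡ 41 (mod 190)


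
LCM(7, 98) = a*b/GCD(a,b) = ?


GCD(7, 98) = 7
LCM = 7*98/7 = 686/7 = 98

LCM = 98


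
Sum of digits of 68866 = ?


6 + 8 + 8 + 6 + 6 = 34


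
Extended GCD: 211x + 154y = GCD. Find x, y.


Tabular extended Euclidean (each row: r = 211*s + 154*t):
r=211, s=1, t=0
r=154, s=0, t=1
q=1: r=57, s=1, t=-1   [211*(1) + 154*(-1) = 57]
q=2: r=40, s=-2, t=3   [211*(-2) + 154*(3) = 40]
q=1: r=17, s=3, t=-4   [211*(3) + 154*(-4) = 17]
q=2: r=6, s=-8, t=11   [211*(-8) + 154*(11) = 6]
q=2: r=5, s=19, t=-26   [211*(19) + 154*(-26) = 5]
q=1: r=1, s=-27, t=37   [211*(-27) + 154*(37) = 1]
q=5: r=0, s=154, t=-211   [211*(154) + 154*(-211) = 0]
GCD = 1; from the row with r=1: x=-27, y=37
Check: 211*(-27) + 154*(37) = -5697 + 5698 = 1

GCD = 1, x = -27, y = 37


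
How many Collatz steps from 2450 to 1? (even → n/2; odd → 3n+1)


2450 → 1225 → 3676 → 1838 → 919 → 2758 → 1379 → 4138 → 2069 → 6208 → 3104 → 1552 → 776 → 388 → 194 → 97 → 292 → 146 → 73 → 220 → 110 → 55 → 166 → 83 → 250 → 125 → 376 → 188 → 94 → 47 → 142 → 71 → 214 → 107 → 322 → 161 → 484 → 242 → 121 → 364 → 182 → 91 → 274 → 137 → 412 → 206 → 103 → 310 → 155 → 466 → 233 → 700 → 350 → 175 → 526 → 263 → 790 → 395 → 1186 → 593 → 1780 → 890 → 445 → 1336 → 668 → 334 → 167 → 502 → 251 → 754 → 377 → 1132 → 566 → 283 → 850 → 425 → 1276 → 638 → 319 → 958 → 479 → 1438 → 719 → 2158 → 1079 → 3238 → 1619 → 4858 → 2429 → 7288 → 3644 → 1822 → 911 → 2734 → 1367 → 4102 → 2051 → 6154 → 3077 → 9232 → 4616 → 2308 → 1154 → 577 → 1732 → 866 → 433 → 1300 → 650 → 325 → 976 → 488 → 244 → 122 → 61 → 184 → 92 → 46 → 23 → 70 → 35 → 106 → 53 → 160 → 80 → 40 → 20 → 10 → 5 → 16 → 8 → 4 → 2 → 1
Total steps = 133

133 steps


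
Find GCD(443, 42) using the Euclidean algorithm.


443 = 10 * 42 + 23
42 = 1 * 23 + 19
23 = 1 * 19 + 4
19 = 4 * 4 + 3
4 = 1 * 3 + 1
3 = 3 * 1 + 0
GCD = 1


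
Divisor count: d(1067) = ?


1067 = 11^1 × 97^1
d(1067) = (1+1) × (1+1) = 4

4 divisors


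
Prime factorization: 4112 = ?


4112 / 2 = 2056
2056 / 2 = 1028
1028 / 2 = 514
514 / 2 = 257
257 / 257 = 1
4112 = 2^4 × 257


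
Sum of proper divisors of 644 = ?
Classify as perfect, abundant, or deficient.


Proper divisors: 1, 2, 4, 7, 14, 23, 28, 46, 92, 161, 322
Sum = 1 + 2 + 4 + 7 + 14 + 23 + 28 + 46 + 92 + 161 + 322 = 700
700 > 644 → abundant

s(644) = 700 (abundant)


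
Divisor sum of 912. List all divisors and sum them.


Divisors of 912: 1, 2, 3, 4, 6, 8, 12, 16, 19, 24, 38, 48, 57, 76, 114, 152, 228, 304, 456, 912
Sum = 1 + 2 + 3 + 4 + 6 + 8 + 12 + 16 + 19 + 24 + 38 + 48 + 57 + 76 + 114 + 152 + 228 + 304 + 456 + 912 = 2480

σ(912) = 2480


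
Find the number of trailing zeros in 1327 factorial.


floor(1327/5) = 265
floor(1327/25) = 53
floor(1327/125) = 10
floor(1327/625) = 2
Total = 330

330 trailing zeros


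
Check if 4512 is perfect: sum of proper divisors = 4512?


Proper divisors of 4512: 1, 2, 3, 4, 6, 8, 12, 16, 24, 32, 47, 48, 94, 96, 141, 188, 282, 376, 564, 752, 1128, 1504, 2256
Sum = 1 + 2 + 3 + 4 + 6 + 8 + 12 + 16 + 24 + 32 + 47 + 48 + 94 + 96 + 141 + 188 + 282 + 376 + 564 + 752 + 1128 + 1504 + 2256 = 7584

No, 4512 is not perfect (7584 ≠ 4512)


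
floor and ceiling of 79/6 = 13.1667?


79/6 = 13.1667
floor = 13
ceil = 14

floor = 13, ceil = 14


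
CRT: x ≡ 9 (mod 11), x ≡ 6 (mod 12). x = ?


M = 11*12 = 132
M1 = M/11 = 12, M2 = M/12 = 11
M1^(-1) mod 11 = 1, M2^(-1) mod 12 = 11
x = 9*12*1 + 6*11*11 = 834
834 mod 132 = 42
Check: 42 mod 11 = 9 ✓, 42 mod 12 = 6 ✓

x ≡ 42 (mod 132)


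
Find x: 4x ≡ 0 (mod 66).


GCD(4, 66) = 2 divides 0
Divide: 2x ≡ 0 (mod 33)
x ≡ 0 (mod 33)


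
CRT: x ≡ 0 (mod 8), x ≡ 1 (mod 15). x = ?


M = 8*15 = 120
M1 = M/8 = 15, M2 = M/15 = 8
M1^(-1) mod 8 = 7, M2^(-1) mod 15 = 2
x = 0*15*7 + 1*8*2 = 16
16 mod 120 = 16
Check: 16 mod 8 = 0 ✓, 16 mod 15 = 1 ✓

x ≡ 16 (mod 120)


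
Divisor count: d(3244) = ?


3244 = 2^2 × 811^1
d(3244) = (2+1) × (1+1) = 6

6 divisors


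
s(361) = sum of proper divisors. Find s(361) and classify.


Proper divisors: 1, 19
Sum = 1 + 19 = 20
20 < 361 → deficient

s(361) = 20 (deficient)


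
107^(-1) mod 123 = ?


Use the extended Euclidean algorithm on (123, 107); each row r = 123*s + 107*t:
r=123, s=1, t=0
r=107, s=0, t=1
q=1: r=16, s=1, t=-1   [123*(1) + 107*(-1) = 16]
q=6: r=11, s=-6, t=7   [123*(-6) + 107*(7) = 11]
q=1: r=5, s=7, t=-8   [123*(7) + 107*(-8) = 5]
q=2: r=1, s=-20, t=23   [123*(-20) + 107*(23) = 1]
q=5: r=0, s=107, t=-123   [123*(107) + 107*(-123) = 0]
GCD = 1 with t = 23, so 107*(23) ≡ 1 (mod 123)
Inverse = 23 mod 123 = 23
Check: 107 * 23 = 2461 ≡ 1 (mod 123)

107^(-1) ≡ 23 (mod 123)


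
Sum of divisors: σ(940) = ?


Divisors of 940: 1, 2, 4, 5, 10, 20, 47, 94, 188, 235, 470, 940
Sum = 1 + 2 + 4 + 5 + 10 + 20 + 47 + 94 + 188 + 235 + 470 + 940 = 2016

σ(940) = 2016


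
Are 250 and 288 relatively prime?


Euclidean algorithm:
288 = 1 * 250 + 38
250 = 6 * 38 + 22
38 = 1 * 22 + 16
22 = 1 * 16 + 6
16 = 2 * 6 + 4
6 = 1 * 4 + 2
4 = 2 * 2 + 0
GCD(250, 288) = 2

No, not coprime (GCD = 2)


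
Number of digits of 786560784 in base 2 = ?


786560784 in base 2 = 101110111000011111011100010000
Number of digits = 30

30 digits (base 2)


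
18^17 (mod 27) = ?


18^1 mod 27 = 18
18^2 mod 27 = 0
18^3 mod 27 = 0
18^4 mod 27 = 0
18^5 mod 27 = 0
18^6 mod 27 = 0
18^7 mod 27 = 0
18^8 mod 27 = 0
18^9 mod 27 = 0
18^10 mod 27 = 0
18^11 mod 27 = 0
18^12 mod 27 = 0
18^13 mod 27 = 0
18^14 mod 27 = 0
18^15 mod 27 = 0
18^16 mod 27 = 0
18^17 mod 27 = 0


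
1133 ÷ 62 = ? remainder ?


1133 = 62 * 18 + 17
Check: 1116 + 17 = 1133

q = 18, r = 17


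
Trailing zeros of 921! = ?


floor(921/5) = 184
floor(921/25) = 36
floor(921/125) = 7
floor(921/625) = 1
Total = 228

228 trailing zeros


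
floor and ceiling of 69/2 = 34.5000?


69/2 = 34.5000
floor = 34
ceil = 35

floor = 34, ceil = 35


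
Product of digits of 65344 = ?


6 × 5 × 3 × 4 × 4 = 1440


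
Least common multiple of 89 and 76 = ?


GCD(89, 76) = 1
LCM = 89*76/1 = 6764/1 = 6764

LCM = 6764


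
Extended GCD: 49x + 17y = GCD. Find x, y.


Tabular extended Euclidean (each row: r = 49*s + 17*t):
r=49, s=1, t=0
r=17, s=0, t=1
q=2: r=15, s=1, t=-2   [49*(1) + 17*(-2) = 15]
q=1: r=2, s=-1, t=3   [49*(-1) + 17*(3) = 2]
q=7: r=1, s=8, t=-23   [49*(8) + 17*(-23) = 1]
q=2: r=0, s=-17, t=49   [49*(-17) + 17*(49) = 0]
GCD = 1; from the row with r=1: x=8, y=-23
Check: 49*(8) + 17*(-23) = 392 - 391 = 1

GCD = 1, x = 8, y = -23


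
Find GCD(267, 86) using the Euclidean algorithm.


267 = 3 * 86 + 9
86 = 9 * 9 + 5
9 = 1 * 5 + 4
5 = 1 * 4 + 1
4 = 4 * 1 + 0
GCD = 1


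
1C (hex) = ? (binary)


1C (base 16) = 28 (decimal)
28 (decimal) = 11100 (base 2)


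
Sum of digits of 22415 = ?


2 + 2 + 4 + 1 + 5 = 14


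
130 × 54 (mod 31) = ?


130 × 54 = 7020
7020 mod 31 = 14


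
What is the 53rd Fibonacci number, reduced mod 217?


F(k) mod 217 for k=1..53:
1, 1, 2, 3, 5, 8, 13, 21, 34, 55, 89, 144, 16, 160, 176, 119, 78, 197, 58, 38, 96, 134, 13, 147, 160, 90, 33, 123, 156, 62, 1, 63, 64, 127, 191, 101, 75, 176, 34, 210, 27, 20, 47, 67, 114, 181, 78, 42, 120, 162, 65, 10, 75
F(53) mod 217 = 75


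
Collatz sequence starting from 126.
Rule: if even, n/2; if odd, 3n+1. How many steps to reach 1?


126 → 63 → 190 → 95 → 286 → 143 → 430 → 215 → 646 → 323 → 970 → 485 → 1456 → 728 → 364 → 182 → 91 → 274 → 137 → 412 → 206 → 103 → 310 → 155 → 466 → 233 → 700 → 350 → 175 → 526 → 263 → 790 → 395 → 1186 → 593 → 1780 → 890 → 445 → 1336 → 668 → 334 → 167 → 502 → 251 → 754 → 377 → 1132 → 566 → 283 → 850 → 425 → 1276 → 638 → 319 → 958 → 479 → 1438 → 719 → 2158 → 1079 → 3238 → 1619 → 4858 → 2429 → 7288 → 3644 → 1822 → 911 → 2734 → 1367 → 4102 → 2051 → 6154 → 3077 → 9232 → 4616 → 2308 → 1154 → 577 → 1732 → 866 → 433 → 1300 → 650 → 325 → 976 → 488 → 244 → 122 → 61 → 184 → 92 → 46 → 23 → 70 → 35 → 106 → 53 → 160 → 80 → 40 → 20 → 10 → 5 → 16 → 8 → 4 → 2 → 1
Total steps = 108

108 steps


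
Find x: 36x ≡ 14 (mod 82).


GCD(36, 82) = 2 divides 14
Divide: 18x ≡ 7 (mod 41)
x ≡ 30 (mod 41)


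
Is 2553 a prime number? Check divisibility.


2553 / 3 = 851 (exact division)
2553 is NOT prime.

No, 2553 is not prime


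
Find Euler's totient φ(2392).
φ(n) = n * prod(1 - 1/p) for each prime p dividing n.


2392 = 2^3 × 13 × 23
Prime factors: 2, 13, 23
φ(2392) = 2392 × (1-1/2) × (1-1/13) × (1-1/23)
= 2392 × 1/2 × 12/13 × 22/23 = 1056

φ(2392) = 1056


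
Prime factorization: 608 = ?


608 / 2 = 304
304 / 2 = 152
152 / 2 = 76
76 / 2 = 38
38 / 2 = 19
19 / 19 = 1
608 = 2^5 × 19


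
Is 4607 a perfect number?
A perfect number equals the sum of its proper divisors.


Proper divisors of 4607: 1, 17, 271
Sum = 1 + 17 + 271 = 289

No, 4607 is not perfect (289 ≠ 4607)


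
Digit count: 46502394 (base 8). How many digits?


46502394 in base 8 = 261310772
Number of digits = 9

9 digits (base 8)


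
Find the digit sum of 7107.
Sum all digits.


7 + 1 + 0 + 7 = 15


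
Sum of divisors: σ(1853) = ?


Divisors of 1853: 1, 17, 109, 1853
Sum = 1 + 17 + 109 + 1853 = 1980

σ(1853) = 1980


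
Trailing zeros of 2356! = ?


floor(2356/5) = 471
floor(2356/25) = 94
floor(2356/125) = 18
floor(2356/625) = 3
Total = 586

586 trailing zeros


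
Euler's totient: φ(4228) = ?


4228 = 2^2 × 7 × 151
Prime factors: 2, 7, 151
φ(4228) = 4228 × (1-1/2) × (1-1/7) × (1-1/151)
= 4228 × 1/2 × 6/7 × 150/151 = 1800

φ(4228) = 1800


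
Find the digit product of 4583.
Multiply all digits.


4 × 5 × 8 × 3 = 480


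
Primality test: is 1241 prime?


1241 / 17 = 73 (exact division)
1241 is NOT prime.

No, 1241 is not prime


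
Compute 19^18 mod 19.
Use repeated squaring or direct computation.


19^1 mod 19 = 0
19^2 mod 19 = 0
19^3 mod 19 = 0
19^4 mod 19 = 0
19^5 mod 19 = 0
19^6 mod 19 = 0
19^7 mod 19 = 0
19^8 mod 19 = 0
19^9 mod 19 = 0
19^10 mod 19 = 0
19^11 mod 19 = 0
19^12 mod 19 = 0
19^13 mod 19 = 0
19^14 mod 19 = 0
19^15 mod 19 = 0
19^16 mod 19 = 0
19^17 mod 19 = 0
19^18 mod 19 = 0


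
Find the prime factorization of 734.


734 / 2 = 367
367 / 367 = 1
734 = 2 × 367


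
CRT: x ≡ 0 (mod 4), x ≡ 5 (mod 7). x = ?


M = 4*7 = 28
M1 = M/4 = 7, M2 = M/7 = 4
M1^(-1) mod 4 = 3, M2^(-1) mod 7 = 2
x = 0*7*3 + 5*4*2 = 40
40 mod 28 = 12
Check: 12 mod 4 = 0 ✓, 12 mod 7 = 5 ✓

x ≡ 12 (mod 28)


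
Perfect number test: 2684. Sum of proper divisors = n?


Proper divisors of 2684: 1, 2, 4, 11, 22, 44, 61, 122, 244, 671, 1342
Sum = 1 + 2 + 4 + 11 + 22 + 44 + 61 + 122 + 244 + 671 + 1342 = 2524

No, 2684 is not perfect (2524 ≠ 2684)


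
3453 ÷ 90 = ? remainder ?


3453 = 90 * 38 + 33
Check: 3420 + 33 = 3453

q = 38, r = 33


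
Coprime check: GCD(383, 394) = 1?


Euclidean algorithm:
394 = 1 * 383 + 11
383 = 34 * 11 + 9
11 = 1 * 9 + 2
9 = 4 * 2 + 1
2 = 2 * 1 + 0
GCD(383, 394) = 1

Yes, coprime (GCD = 1)


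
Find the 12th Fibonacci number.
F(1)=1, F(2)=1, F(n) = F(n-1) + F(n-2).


Sequence: 1, 1, 2, 3, 5, 8, 13, 21, 34, 55, 89, 144
F(12) = 144


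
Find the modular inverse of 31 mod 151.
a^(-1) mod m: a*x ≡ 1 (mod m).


Use the extended Euclidean algorithm on (151, 31); each row r = 151*s + 31*t:
r=151, s=1, t=0
r=31, s=0, t=1
q=4: r=27, s=1, t=-4   [151*(1) + 31*(-4) = 27]
q=1: r=4, s=-1, t=5   [151*(-1) + 31*(5) = 4]
q=6: r=3, s=7, t=-34   [151*(7) + 31*(-34) = 3]
q=1: r=1, s=-8, t=39   [151*(-8) + 31*(39) = 1]
q=3: r=0, s=31, t=-151   [151*(31) + 31*(-151) = 0]
GCD = 1 with t = 39, so 31*(39) ≡ 1 (mod 151)
Inverse = 39 mod 151 = 39
Check: 31 * 39 = 1209 ≡ 1 (mod 151)

31^(-1) ≡ 39 (mod 151)


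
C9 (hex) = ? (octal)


C9 (base 16) = 201 (decimal)
201 (decimal) = 311 (base 8)


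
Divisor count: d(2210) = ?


2210 = 2^1 × 5^1 × 13^1 × 17^1
d(2210) = (1+1) × (1+1) × (1+1) × (1+1) = 16

16 divisors


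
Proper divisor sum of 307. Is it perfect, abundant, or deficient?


Proper divisors: 1
Sum = 1 = 1
1 < 307 → deficient

s(307) = 1 (deficient)


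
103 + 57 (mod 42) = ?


103 + 57 = 160
160 mod 42 = 34


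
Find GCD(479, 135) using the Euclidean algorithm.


479 = 3 * 135 + 74
135 = 1 * 74 + 61
74 = 1 * 61 + 13
61 = 4 * 13 + 9
13 = 1 * 9 + 4
9 = 2 * 4 + 1
4 = 4 * 1 + 0
GCD = 1


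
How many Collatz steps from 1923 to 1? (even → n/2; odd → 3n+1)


1923 → 5770 → 2885 → 8656 → 4328 → 2164 → 1082 → 541 → 1624 → 812 → 406 → 203 → 610 → 305 → 916 → 458 → 229 → 688 → 344 → 172 → 86 → 43 → 130 → 65 → 196 → 98 → 49 → 148 → 74 → 37 → 112 → 56 → 28 → 14 → 7 → 22 → 11 → 34 → 17 → 52 → 26 → 13 → 40 → 20 → 10 → 5 → 16 → 8 → 4 → 2 → 1
Total steps = 50

50 steps


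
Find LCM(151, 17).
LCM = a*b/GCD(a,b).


GCD(151, 17) = 1
LCM = 151*17/1 = 2567/1 = 2567

LCM = 2567


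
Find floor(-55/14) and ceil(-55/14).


-55/14 = -3.9286
floor = -4
ceil = -3

floor = -4, ceil = -3


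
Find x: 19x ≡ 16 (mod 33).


GCD(19, 33) = 1, unique solution
a^(-1) mod 33 = 7
x = 7 * 16 mod 33 = 13

x ≡ 13 (mod 33)


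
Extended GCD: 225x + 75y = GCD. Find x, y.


Tabular extended Euclidean (each row: r = 225*s + 75*t):
r=225, s=1, t=0
r=75, s=0, t=1
q=3: r=0, s=1, t=-3   [225*(1) + 75*(-3) = 0]
GCD = 75; from the row with r=75: x=0, y=1
Check: 225*(0) + 75*(1) = 0 + 75 = 75

GCD = 75, x = 0, y = 1


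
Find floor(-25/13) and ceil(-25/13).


-25/13 = -1.9231
floor = -2
ceil = -1

floor = -2, ceil = -1


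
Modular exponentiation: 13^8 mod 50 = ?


13^1 mod 50 = 13
13^2 mod 50 = 19
13^3 mod 50 = 47
13^4 mod 50 = 11
13^5 mod 50 = 43
13^6 mod 50 = 9
13^7 mod 50 = 17
13^8 mod 50 = 21


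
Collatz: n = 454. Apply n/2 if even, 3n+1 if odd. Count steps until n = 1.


454 → 227 → 682 → 341 → 1024 → 512 → 256 → 128 → 64 → 32 → 16 → 8 → 4 → 2 → 1
Total steps = 14

14 steps


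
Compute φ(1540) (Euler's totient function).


1540 = 2^2 × 5 × 7 × 11
Prime factors: 2, 5, 7, 11
φ(1540) = 1540 × (1-1/2) × (1-1/5) × (1-1/7) × (1-1/11)
= 1540 × 1/2 × 4/5 × 6/7 × 10/11 = 480

φ(1540) = 480


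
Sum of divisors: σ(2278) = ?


Divisors of 2278: 1, 2, 17, 34, 67, 134, 1139, 2278
Sum = 1 + 2 + 17 + 34 + 67 + 134 + 1139 + 2278 = 3672

σ(2278) = 3672


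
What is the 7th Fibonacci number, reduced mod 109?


F(k) mod 109 for k=1..7:
1, 1, 2, 3, 5, 8, 13
F(7) mod 109 = 13


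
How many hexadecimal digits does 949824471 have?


949824471 in base 16 = 389D2BD7
Number of digits = 8

8 digits (base 16)


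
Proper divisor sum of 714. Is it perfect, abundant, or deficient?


Proper divisors: 1, 2, 3, 6, 7, 14, 17, 21, 34, 42, 51, 102, 119, 238, 357
Sum = 1 + 2 + 3 + 6 + 7 + 14 + 17 + 21 + 34 + 42 + 51 + 102 + 119 + 238 + 357 = 1014
1014 > 714 → abundant

s(714) = 1014 (abundant)


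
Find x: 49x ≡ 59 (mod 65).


GCD(49, 65) = 1, unique solution
a^(-1) mod 65 = 4
x = 4 * 59 mod 65 = 41

x ≡ 41 (mod 65)


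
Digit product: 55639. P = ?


5 × 5 × 6 × 3 × 9 = 4050


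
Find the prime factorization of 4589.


4589 / 13 = 353
353 / 353 = 1
4589 = 13 × 353


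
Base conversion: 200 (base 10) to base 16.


200 (base 10) = 200 (decimal)
200 (decimal) = C8 (base 16)


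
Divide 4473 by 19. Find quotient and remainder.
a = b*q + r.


4473 = 19 * 235 + 8
Check: 4465 + 8 = 4473

q = 235, r = 8


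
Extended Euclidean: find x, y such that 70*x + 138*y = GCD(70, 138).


Tabular extended Euclidean (each row: r = 70*s + 138*t):
r=70, s=1, t=0
r=138, s=0, t=1
q=0: r=70, s=1, t=0   [70*(1) + 138*(0) = 70]
q=1: r=68, s=-1, t=1   [70*(-1) + 138*(1) = 68]
q=1: r=2, s=2, t=-1   [70*(2) + 138*(-1) = 2]
q=34: r=0, s=-69, t=35   [70*(-69) + 138*(35) = 0]
GCD = 2; from the row with r=2: x=2, y=-1
Check: 70*(2) + 138*(-1) = 140 - 138 = 2

GCD = 2, x = 2, y = -1


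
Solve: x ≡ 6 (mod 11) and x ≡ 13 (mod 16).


M = 11*16 = 176
M1 = M/11 = 16, M2 = M/16 = 11
M1^(-1) mod 11 = 9, M2^(-1) mod 16 = 3
x = 6*16*9 + 13*11*3 = 1293
1293 mod 176 = 61
Check: 61 mod 11 = 6 ✓, 61 mod 16 = 13 ✓

x ≡ 61 (mod 176)


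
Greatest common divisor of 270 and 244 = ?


270 = 1 * 244 + 26
244 = 9 * 26 + 10
26 = 2 * 10 + 6
10 = 1 * 6 + 4
6 = 1 * 4 + 2
4 = 2 * 2 + 0
GCD = 2


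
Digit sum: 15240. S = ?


1 + 5 + 2 + 4 + 0 = 12


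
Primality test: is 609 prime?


609 / 3 = 203 (exact division)
609 is NOT prime.

No, 609 is not prime


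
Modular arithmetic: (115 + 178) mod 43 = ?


115 + 178 = 293
293 mod 43 = 35


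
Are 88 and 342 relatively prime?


Euclidean algorithm:
342 = 3 * 88 + 78
88 = 1 * 78 + 10
78 = 7 * 10 + 8
10 = 1 * 8 + 2
8 = 4 * 2 + 0
GCD(88, 342) = 2

No, not coprime (GCD = 2)


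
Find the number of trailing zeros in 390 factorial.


floor(390/5) = 78
floor(390/25) = 15
floor(390/125) = 3
Total = 96

96 trailing zeros


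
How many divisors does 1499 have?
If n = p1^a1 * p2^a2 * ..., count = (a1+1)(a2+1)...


1499 = 1499^1
d(1499) = (1+1) = 2

2 divisors


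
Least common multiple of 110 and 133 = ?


GCD(110, 133) = 1
LCM = 110*133/1 = 14630/1 = 14630

LCM = 14630


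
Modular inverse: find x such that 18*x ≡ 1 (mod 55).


Use the extended Euclidean algorithm on (55, 18); each row r = 55*s + 18*t:
r=55, s=1, t=0
r=18, s=0, t=1
q=3: r=1, s=1, t=-3   [55*(1) + 18*(-3) = 1]
q=18: r=0, s=-18, t=55   [55*(-18) + 18*(55) = 0]
GCD = 1 with t = -3, so 18*(-3) ≡ 1 (mod 55)
Inverse = -3 mod 55 = 52
Check: 18 * 52 = 936 ≡ 1 (mod 55)

18^(-1) ≡ 52 (mod 55)


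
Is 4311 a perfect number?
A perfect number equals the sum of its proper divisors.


Proper divisors of 4311: 1, 3, 9, 479, 1437
Sum = 1 + 3 + 9 + 479 + 1437 = 1929

No, 4311 is not perfect (1929 ≠ 4311)


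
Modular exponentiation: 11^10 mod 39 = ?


11^1 mod 39 = 11
11^2 mod 39 = 4
11^3 mod 39 = 5
11^4 mod 39 = 16
11^5 mod 39 = 20
11^6 mod 39 = 25
11^7 mod 39 = 2
11^8 mod 39 = 22
11^9 mod 39 = 8
11^10 mod 39 = 10


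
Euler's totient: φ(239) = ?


239 = 239
Prime factors: 239
φ(239) = 239 × (1-1/239)
= 239 × 238/239 = 238

φ(239) = 238


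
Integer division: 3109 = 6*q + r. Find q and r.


3109 = 6 * 518 + 1
Check: 3108 + 1 = 3109

q = 518, r = 1


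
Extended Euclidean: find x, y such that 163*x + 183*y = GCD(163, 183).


Tabular extended Euclidean (each row: r = 163*s + 183*t):
r=163, s=1, t=0
r=183, s=0, t=1
q=0: r=163, s=1, t=0   [163*(1) + 183*(0) = 163]
q=1: r=20, s=-1, t=1   [163*(-1) + 183*(1) = 20]
q=8: r=3, s=9, t=-8   [163*(9) + 183*(-8) = 3]
q=6: r=2, s=-55, t=49   [163*(-55) + 183*(49) = 2]
q=1: r=1, s=64, t=-57   [163*(64) + 183*(-57) = 1]
q=2: r=0, s=-183, t=163   [163*(-183) + 183*(163) = 0]
GCD = 1; from the row with r=1: x=64, y=-57
Check: 163*(64) + 183*(-57) = 10432 - 10431 = 1

GCD = 1, x = 64, y = -57


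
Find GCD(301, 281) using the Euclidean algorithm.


301 = 1 * 281 + 20
281 = 14 * 20 + 1
20 = 20 * 1 + 0
GCD = 1


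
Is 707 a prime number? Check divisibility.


707 / 7 = 101 (exact division)
707 is NOT prime.

No, 707 is not prime


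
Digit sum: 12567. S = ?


1 + 2 + 5 + 6 + 7 = 21


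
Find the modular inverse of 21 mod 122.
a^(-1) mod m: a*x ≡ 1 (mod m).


Use the extended Euclidean algorithm on (122, 21); each row r = 122*s + 21*t:
r=122, s=1, t=0
r=21, s=0, t=1
q=5: r=17, s=1, t=-5   [122*(1) + 21*(-5) = 17]
q=1: r=4, s=-1, t=6   [122*(-1) + 21*(6) = 4]
q=4: r=1, s=5, t=-29   [122*(5) + 21*(-29) = 1]
q=4: r=0, s=-21, t=122   [122*(-21) + 21*(122) = 0]
GCD = 1 with t = -29, so 21*(-29) ≡ 1 (mod 122)
Inverse = -29 mod 122 = 93
Check: 21 * 93 = 1953 ≡ 1 (mod 122)

21^(-1) ≡ 93 (mod 122)


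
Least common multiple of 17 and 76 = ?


GCD(17, 76) = 1
LCM = 17*76/1 = 1292/1 = 1292

LCM = 1292


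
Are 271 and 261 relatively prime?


Euclidean algorithm:
271 = 1 * 261 + 10
261 = 26 * 10 + 1
10 = 10 * 1 + 0
GCD(271, 261) = 1

Yes, coprime (GCD = 1)


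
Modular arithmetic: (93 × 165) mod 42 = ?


93 × 165 = 15345
15345 mod 42 = 15


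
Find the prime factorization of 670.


670 / 2 = 335
335 / 5 = 67
67 / 67 = 1
670 = 2 × 5 × 67


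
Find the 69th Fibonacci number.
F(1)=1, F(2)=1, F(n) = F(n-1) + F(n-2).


Sequence: 1, 1, 2, 3, 5, 8, 13, 21, 34, 55, 89, 144, 233, 377, 610, 987, 1597, 2584, 4181, 6765, 10946, 17711, 28657, 46368, 75025, 121393, 196418, 317811, 514229, 832040, 1346269, 2178309, 3524578, 5702887, 9227465, 14930352, 24157817, 39088169, 63245986, 102334155, 165580141, 267914296, 433494437, 701408733, 1134903170, 1836311903, 2971215073, 4807526976, 7778742049, 12586269025, 20365011074, 32951280099, 53316291173, 86267571272, 139583862445, 225851433717, 365435296162, 591286729879, 956722026041, 1548008755920, 2504730781961, 4052739537881, 6557470319842, 10610209857723, 17167680177565, 27777890035288, 44945570212853, 72723460248141, 117669030460994
F(69) = 117669030460994
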